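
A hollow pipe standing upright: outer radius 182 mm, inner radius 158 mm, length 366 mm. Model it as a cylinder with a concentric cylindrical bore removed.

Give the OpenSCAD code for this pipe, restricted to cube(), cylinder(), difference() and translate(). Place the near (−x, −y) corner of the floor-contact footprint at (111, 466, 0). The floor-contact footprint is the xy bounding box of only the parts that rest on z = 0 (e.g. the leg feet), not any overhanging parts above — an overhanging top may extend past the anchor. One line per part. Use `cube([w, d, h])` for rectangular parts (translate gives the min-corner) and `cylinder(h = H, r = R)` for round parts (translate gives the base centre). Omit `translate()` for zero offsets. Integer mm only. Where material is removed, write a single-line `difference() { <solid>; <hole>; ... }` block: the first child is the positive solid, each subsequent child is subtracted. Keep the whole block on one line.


difference() { translate([293, 648, 0]) cylinder(h = 366, r = 182); translate([293, 648, 0]) cylinder(h = 366, r = 158); }


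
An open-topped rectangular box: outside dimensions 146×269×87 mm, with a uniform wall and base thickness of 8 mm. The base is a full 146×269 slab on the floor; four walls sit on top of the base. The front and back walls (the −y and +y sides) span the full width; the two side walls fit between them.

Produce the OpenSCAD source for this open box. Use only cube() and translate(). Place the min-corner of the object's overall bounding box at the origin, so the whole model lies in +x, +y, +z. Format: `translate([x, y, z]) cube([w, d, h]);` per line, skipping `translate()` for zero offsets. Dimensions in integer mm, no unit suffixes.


cube([146, 269, 8]);
translate([0, 0, 8]) cube([146, 8, 79]);
translate([0, 261, 8]) cube([146, 8, 79]);
translate([0, 8, 8]) cube([8, 253, 79]);
translate([138, 8, 8]) cube([8, 253, 79]);


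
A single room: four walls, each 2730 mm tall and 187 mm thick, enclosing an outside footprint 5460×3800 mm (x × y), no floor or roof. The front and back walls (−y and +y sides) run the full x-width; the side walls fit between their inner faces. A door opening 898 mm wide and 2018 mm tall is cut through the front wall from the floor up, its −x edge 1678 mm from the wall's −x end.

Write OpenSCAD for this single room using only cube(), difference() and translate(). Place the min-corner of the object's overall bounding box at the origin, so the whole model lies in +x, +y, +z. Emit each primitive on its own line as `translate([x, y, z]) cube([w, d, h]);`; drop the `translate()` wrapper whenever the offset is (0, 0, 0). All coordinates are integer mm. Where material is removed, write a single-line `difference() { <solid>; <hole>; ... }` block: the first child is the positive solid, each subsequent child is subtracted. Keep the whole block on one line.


difference() { cube([5460, 187, 2730]); translate([1678, 0, 0]) cube([898, 187, 2018]); }
translate([0, 3613, 0]) cube([5460, 187, 2730]);
translate([0, 187, 0]) cube([187, 3426, 2730]);
translate([5273, 187, 0]) cube([187, 3426, 2730]);


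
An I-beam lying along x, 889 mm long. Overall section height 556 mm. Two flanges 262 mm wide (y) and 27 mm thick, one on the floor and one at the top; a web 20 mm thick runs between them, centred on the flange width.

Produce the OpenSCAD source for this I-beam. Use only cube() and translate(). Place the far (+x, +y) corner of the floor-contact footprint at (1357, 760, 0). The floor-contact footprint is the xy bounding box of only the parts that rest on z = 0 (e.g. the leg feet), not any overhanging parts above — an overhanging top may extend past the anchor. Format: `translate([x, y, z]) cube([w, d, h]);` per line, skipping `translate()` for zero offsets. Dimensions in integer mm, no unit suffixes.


translate([468, 498, 0]) cube([889, 262, 27]);
translate([468, 619, 27]) cube([889, 20, 502]);
translate([468, 498, 529]) cube([889, 262, 27]);


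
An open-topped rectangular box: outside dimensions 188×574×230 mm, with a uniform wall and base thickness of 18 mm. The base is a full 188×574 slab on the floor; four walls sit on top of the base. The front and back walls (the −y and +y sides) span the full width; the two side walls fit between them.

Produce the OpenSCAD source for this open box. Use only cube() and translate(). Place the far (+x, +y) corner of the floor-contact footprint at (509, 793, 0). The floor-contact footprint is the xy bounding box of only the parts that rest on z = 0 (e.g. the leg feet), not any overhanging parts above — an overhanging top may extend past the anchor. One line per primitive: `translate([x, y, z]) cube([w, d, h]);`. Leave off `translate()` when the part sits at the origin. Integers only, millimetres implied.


translate([321, 219, 0]) cube([188, 574, 18]);
translate([321, 219, 18]) cube([188, 18, 212]);
translate([321, 775, 18]) cube([188, 18, 212]);
translate([321, 237, 18]) cube([18, 538, 212]);
translate([491, 237, 18]) cube([18, 538, 212]);


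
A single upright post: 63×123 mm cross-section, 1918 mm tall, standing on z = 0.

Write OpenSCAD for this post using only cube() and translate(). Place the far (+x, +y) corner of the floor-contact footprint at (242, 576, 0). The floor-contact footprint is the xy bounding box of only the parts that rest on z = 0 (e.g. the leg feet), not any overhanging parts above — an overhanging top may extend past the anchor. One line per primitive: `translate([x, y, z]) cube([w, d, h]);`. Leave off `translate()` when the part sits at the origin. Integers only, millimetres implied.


translate([179, 453, 0]) cube([63, 123, 1918]);


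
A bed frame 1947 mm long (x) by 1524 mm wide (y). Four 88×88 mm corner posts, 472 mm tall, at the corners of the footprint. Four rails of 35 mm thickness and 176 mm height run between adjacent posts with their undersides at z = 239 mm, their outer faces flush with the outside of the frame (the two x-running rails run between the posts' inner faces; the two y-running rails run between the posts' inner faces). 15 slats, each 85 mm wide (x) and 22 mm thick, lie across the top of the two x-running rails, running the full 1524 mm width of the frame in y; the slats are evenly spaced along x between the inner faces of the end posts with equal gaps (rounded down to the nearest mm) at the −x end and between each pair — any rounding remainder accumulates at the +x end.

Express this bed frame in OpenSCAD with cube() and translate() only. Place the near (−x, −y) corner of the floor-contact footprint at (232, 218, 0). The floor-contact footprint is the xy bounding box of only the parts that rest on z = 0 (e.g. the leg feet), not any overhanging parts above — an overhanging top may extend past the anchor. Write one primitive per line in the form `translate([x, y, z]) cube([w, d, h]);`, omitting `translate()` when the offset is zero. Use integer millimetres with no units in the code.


translate([232, 218, 0]) cube([88, 88, 472]);
translate([232, 1654, 0]) cube([88, 88, 472]);
translate([2091, 218, 0]) cube([88, 88, 472]);
translate([2091, 1654, 0]) cube([88, 88, 472]);
translate([320, 218, 239]) cube([1771, 35, 176]);
translate([320, 1707, 239]) cube([1771, 35, 176]);
translate([232, 306, 239]) cube([35, 1348, 176]);
translate([2144, 306, 239]) cube([35, 1348, 176]);
translate([351, 218, 415]) cube([85, 1524, 22]);
translate([467, 218, 415]) cube([85, 1524, 22]);
translate([583, 218, 415]) cube([85, 1524, 22]);
translate([699, 218, 415]) cube([85, 1524, 22]);
translate([815, 218, 415]) cube([85, 1524, 22]);
translate([931, 218, 415]) cube([85, 1524, 22]);
translate([1047, 218, 415]) cube([85, 1524, 22]);
translate([1163, 218, 415]) cube([85, 1524, 22]);
translate([1279, 218, 415]) cube([85, 1524, 22]);
translate([1395, 218, 415]) cube([85, 1524, 22]);
translate([1511, 218, 415]) cube([85, 1524, 22]);
translate([1627, 218, 415]) cube([85, 1524, 22]);
translate([1743, 218, 415]) cube([85, 1524, 22]);
translate([1859, 218, 415]) cube([85, 1524, 22]);
translate([1975, 218, 415]) cube([85, 1524, 22]);


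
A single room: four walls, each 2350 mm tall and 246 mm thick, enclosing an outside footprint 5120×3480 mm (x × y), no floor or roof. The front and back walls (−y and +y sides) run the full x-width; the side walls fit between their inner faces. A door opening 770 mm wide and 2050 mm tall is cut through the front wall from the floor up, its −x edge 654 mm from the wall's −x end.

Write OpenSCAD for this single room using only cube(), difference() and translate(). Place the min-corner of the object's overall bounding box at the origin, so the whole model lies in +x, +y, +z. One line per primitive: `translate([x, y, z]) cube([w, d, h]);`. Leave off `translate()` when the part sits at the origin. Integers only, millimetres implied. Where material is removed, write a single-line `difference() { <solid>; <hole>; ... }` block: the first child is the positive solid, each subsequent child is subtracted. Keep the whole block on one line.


difference() { cube([5120, 246, 2350]); translate([654, 0, 0]) cube([770, 246, 2050]); }
translate([0, 3234, 0]) cube([5120, 246, 2350]);
translate([0, 246, 0]) cube([246, 2988, 2350]);
translate([4874, 246, 0]) cube([246, 2988, 2350]);


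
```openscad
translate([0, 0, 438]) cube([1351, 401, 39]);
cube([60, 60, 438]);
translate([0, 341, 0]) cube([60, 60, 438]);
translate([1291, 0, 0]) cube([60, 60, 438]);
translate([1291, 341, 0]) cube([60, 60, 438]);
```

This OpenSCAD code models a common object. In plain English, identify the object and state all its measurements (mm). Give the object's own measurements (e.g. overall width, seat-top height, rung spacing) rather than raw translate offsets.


A bench: a 1351×401 mm seat slab, 39 mm thick, top at z = 477 mm, on four 60×60 mm square legs flush with the seat corners and standing on z = 0.


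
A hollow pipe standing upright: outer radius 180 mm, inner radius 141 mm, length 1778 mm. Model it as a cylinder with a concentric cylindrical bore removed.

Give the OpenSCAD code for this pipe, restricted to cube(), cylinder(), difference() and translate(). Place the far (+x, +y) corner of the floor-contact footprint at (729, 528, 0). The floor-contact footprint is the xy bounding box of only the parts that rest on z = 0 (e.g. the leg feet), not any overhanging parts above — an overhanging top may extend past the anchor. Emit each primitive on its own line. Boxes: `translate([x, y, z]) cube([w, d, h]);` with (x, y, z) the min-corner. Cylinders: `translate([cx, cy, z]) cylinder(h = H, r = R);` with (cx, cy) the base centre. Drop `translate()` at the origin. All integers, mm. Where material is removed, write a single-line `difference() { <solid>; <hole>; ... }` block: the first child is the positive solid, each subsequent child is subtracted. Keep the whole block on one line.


difference() { translate([549, 348, 0]) cylinder(h = 1778, r = 180); translate([549, 348, 0]) cylinder(h = 1778, r = 141); }


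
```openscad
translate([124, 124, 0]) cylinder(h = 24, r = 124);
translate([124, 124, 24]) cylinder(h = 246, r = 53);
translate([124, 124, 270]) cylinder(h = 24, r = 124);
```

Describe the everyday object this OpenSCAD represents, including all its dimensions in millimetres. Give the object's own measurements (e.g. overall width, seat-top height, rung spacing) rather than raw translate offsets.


A spool: two coaxial disc flanges of radius 124 mm and thickness 24 mm, joined by a core cylinder of radius 53 mm and height 246 mm. The lower flange rests on z = 0 and the three cylinders share a vertical axis.


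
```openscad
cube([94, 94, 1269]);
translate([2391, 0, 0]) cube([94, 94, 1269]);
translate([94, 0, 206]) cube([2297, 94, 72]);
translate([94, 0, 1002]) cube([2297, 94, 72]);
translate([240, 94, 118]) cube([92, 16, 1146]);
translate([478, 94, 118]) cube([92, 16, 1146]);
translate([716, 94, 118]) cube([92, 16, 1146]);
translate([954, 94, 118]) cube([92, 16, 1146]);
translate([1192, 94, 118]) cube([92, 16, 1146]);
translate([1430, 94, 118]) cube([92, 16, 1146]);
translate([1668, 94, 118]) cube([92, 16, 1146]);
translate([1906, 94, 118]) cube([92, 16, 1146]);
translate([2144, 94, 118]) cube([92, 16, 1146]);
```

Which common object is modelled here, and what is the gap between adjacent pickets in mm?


A fence section. The picket gap is 146 mm.

Two posts, two rails, 9 pickets — a fence section. Span 2297 mm holds 9 pickets of 92 mm with 10 equal gaps: ⌊(2297 − 9·92) / 10⌋ = 146 mm.


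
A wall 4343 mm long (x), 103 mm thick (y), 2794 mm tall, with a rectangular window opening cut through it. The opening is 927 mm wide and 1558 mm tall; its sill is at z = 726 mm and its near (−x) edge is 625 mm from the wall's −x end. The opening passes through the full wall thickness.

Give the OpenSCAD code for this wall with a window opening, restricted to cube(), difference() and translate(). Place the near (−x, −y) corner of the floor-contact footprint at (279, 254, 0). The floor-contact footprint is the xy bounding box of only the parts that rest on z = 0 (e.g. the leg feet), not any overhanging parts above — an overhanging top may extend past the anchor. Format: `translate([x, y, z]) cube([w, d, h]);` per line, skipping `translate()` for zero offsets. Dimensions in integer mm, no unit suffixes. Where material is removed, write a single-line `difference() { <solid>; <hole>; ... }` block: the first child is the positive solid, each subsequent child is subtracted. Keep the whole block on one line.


difference() { translate([279, 254, 0]) cube([4343, 103, 2794]); translate([904, 254, 726]) cube([927, 103, 1558]); }


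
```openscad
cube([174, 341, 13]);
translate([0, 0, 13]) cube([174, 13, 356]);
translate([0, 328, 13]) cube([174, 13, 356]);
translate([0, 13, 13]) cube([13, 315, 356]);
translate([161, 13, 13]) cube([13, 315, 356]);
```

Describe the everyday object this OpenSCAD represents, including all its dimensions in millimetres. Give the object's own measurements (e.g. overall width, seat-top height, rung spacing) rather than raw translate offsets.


An open-topped rectangular box: outside dimensions 174×341×369 mm, with a uniform wall and base thickness of 13 mm. The base is a full 174×341 slab on the floor; four walls sit on top of the base. The front and back walls (the −y and +y sides) span the full width; the two side walls fit between them.


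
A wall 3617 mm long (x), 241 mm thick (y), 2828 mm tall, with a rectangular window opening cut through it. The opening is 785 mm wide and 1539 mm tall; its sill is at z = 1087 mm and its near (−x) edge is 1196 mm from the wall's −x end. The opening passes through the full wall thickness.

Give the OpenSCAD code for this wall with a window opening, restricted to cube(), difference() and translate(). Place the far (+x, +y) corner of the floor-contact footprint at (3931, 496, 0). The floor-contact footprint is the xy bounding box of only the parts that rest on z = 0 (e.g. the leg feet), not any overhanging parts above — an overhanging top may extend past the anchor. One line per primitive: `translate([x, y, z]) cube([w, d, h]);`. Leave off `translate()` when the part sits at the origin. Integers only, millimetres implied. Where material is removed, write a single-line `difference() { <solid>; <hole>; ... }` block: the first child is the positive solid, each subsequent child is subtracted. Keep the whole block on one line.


difference() { translate([314, 255, 0]) cube([3617, 241, 2828]); translate([1510, 255, 1087]) cube([785, 241, 1539]); }


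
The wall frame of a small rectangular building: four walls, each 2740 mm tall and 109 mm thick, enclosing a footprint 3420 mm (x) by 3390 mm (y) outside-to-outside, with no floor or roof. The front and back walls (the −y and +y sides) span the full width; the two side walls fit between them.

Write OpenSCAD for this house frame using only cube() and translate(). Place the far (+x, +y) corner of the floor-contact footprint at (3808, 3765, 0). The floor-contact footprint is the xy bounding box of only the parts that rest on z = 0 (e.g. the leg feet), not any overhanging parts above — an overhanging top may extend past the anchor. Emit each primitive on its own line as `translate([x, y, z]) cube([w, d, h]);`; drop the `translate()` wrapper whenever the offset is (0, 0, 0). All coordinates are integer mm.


translate([388, 375, 0]) cube([3420, 109, 2740]);
translate([388, 3656, 0]) cube([3420, 109, 2740]);
translate([388, 484, 0]) cube([109, 3172, 2740]);
translate([3699, 484, 0]) cube([109, 3172, 2740]);


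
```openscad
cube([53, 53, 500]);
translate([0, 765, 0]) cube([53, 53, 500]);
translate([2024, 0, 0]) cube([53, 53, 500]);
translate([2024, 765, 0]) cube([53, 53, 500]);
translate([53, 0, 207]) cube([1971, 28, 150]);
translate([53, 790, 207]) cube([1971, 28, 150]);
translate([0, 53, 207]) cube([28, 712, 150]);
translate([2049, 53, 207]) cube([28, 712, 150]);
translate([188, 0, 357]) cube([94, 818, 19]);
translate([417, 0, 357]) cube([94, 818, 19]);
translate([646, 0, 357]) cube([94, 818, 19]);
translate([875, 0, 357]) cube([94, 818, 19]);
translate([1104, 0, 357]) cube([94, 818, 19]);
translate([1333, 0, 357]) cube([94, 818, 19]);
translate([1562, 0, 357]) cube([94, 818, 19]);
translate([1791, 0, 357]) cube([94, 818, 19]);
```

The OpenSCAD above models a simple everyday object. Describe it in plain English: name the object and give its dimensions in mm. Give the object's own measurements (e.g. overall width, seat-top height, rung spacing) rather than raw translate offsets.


A bed frame 2077 mm long (x) by 818 mm wide (y). Four 53×53 mm corner posts, 500 mm tall, at the corners of the footprint. Four rails of 28 mm thickness and 150 mm height run between adjacent posts with their undersides at z = 207 mm, their outer faces flush with the outside of the frame (the two x-running rails run between the posts' inner faces; the two y-running rails run between the posts' inner faces). 8 slats, each 94 mm wide (x) and 19 mm thick, lie across the top of the two x-running rails, running the full 818 mm width of the frame in y; along x they sit between the end posts with a 135 mm gap after the −x posts and between neighbouring slats, leaving 139 mm before the +x posts.


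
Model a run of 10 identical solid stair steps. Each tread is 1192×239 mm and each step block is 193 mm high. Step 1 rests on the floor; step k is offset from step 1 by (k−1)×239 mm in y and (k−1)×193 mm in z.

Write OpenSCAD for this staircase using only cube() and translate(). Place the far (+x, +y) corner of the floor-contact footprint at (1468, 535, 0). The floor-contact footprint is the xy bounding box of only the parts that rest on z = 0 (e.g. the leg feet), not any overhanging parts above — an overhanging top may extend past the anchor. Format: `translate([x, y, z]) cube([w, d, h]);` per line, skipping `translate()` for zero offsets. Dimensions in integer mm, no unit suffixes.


translate([276, 296, 0]) cube([1192, 239, 193]);
translate([276, 535, 193]) cube([1192, 239, 193]);
translate([276, 774, 386]) cube([1192, 239, 193]);
translate([276, 1013, 579]) cube([1192, 239, 193]);
translate([276, 1252, 772]) cube([1192, 239, 193]);
translate([276, 1491, 965]) cube([1192, 239, 193]);
translate([276, 1730, 1158]) cube([1192, 239, 193]);
translate([276, 1969, 1351]) cube([1192, 239, 193]);
translate([276, 2208, 1544]) cube([1192, 239, 193]);
translate([276, 2447, 1737]) cube([1192, 239, 193]);


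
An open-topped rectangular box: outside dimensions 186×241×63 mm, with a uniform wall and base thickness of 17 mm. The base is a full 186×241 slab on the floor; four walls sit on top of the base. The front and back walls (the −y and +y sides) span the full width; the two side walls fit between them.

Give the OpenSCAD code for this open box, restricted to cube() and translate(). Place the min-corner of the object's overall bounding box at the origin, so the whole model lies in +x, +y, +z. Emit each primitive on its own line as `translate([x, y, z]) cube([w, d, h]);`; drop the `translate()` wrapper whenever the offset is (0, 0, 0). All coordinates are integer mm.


cube([186, 241, 17]);
translate([0, 0, 17]) cube([186, 17, 46]);
translate([0, 224, 17]) cube([186, 17, 46]);
translate([0, 17, 17]) cube([17, 207, 46]);
translate([169, 17, 17]) cube([17, 207, 46]);


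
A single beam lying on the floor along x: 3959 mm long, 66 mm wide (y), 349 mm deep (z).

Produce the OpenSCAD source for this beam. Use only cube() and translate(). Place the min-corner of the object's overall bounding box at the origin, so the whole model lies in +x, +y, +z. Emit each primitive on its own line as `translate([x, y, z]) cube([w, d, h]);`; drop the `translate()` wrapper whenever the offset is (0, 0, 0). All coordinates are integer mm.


cube([3959, 66, 349]);


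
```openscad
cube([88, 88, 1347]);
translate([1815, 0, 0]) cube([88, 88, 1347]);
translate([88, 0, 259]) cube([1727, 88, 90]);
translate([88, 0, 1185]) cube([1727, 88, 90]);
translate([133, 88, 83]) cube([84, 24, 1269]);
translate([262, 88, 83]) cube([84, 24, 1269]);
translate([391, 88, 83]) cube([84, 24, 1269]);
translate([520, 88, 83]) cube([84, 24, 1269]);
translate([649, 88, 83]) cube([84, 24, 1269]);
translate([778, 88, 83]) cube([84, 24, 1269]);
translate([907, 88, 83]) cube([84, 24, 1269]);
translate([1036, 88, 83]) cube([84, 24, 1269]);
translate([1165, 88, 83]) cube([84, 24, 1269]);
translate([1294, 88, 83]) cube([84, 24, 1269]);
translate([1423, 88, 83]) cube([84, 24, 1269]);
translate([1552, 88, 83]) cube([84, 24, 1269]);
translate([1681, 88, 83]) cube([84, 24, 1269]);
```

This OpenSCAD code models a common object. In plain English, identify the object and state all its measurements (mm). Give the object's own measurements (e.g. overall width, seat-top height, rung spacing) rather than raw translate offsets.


A fence section. Two 88×88 mm posts, 1347 mm tall, stand on the floor with a clear span of 1727 mm between their inner faces. Two horizontal rails of 88×90 mm section span the gap between the posts with their undersides at z = 259 mm and z = 1185 mm, flush with the posts' −y face. 13 pickets, each 84 mm wide, 24 mm thick and 1269 mm tall, are fixed to the +y face of the rails with their bottoms at z = 83 mm, spaced across the span with a 45 mm gap after the −x post and between neighbouring pickets, with 50 mm left before the +x post.


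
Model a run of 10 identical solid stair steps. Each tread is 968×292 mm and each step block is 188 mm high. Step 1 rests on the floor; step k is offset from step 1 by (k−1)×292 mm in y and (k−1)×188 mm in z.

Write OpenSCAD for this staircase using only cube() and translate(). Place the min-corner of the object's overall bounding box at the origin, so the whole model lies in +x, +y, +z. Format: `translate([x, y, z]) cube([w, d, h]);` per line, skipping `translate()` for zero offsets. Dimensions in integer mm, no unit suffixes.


cube([968, 292, 188]);
translate([0, 292, 188]) cube([968, 292, 188]);
translate([0, 584, 376]) cube([968, 292, 188]);
translate([0, 876, 564]) cube([968, 292, 188]);
translate([0, 1168, 752]) cube([968, 292, 188]);
translate([0, 1460, 940]) cube([968, 292, 188]);
translate([0, 1752, 1128]) cube([968, 292, 188]);
translate([0, 2044, 1316]) cube([968, 292, 188]);
translate([0, 2336, 1504]) cube([968, 292, 188]);
translate([0, 2628, 1692]) cube([968, 292, 188]);


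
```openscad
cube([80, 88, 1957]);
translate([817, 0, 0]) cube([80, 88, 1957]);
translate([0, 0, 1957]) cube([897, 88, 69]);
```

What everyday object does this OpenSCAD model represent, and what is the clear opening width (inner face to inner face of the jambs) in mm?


A door frame. The clear opening width is 737 mm.

Two 1957 mm tall posts with a header on top — a door frame. The left jamb is 80 mm wide at x = 0; the right jamb starts at x = 817. The clear opening is 817 − 80 = 737 mm.


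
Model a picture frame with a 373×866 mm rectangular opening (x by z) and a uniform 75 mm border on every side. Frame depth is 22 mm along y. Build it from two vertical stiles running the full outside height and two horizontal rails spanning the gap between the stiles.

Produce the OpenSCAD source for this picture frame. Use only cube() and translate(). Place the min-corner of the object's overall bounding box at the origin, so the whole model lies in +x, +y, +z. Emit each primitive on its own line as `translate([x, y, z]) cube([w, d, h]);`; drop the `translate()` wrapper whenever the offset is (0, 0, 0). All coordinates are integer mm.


cube([75, 22, 1016]);
translate([448, 0, 0]) cube([75, 22, 1016]);
translate([75, 0, 0]) cube([373, 22, 75]);
translate([75, 0, 941]) cube([373, 22, 75]);


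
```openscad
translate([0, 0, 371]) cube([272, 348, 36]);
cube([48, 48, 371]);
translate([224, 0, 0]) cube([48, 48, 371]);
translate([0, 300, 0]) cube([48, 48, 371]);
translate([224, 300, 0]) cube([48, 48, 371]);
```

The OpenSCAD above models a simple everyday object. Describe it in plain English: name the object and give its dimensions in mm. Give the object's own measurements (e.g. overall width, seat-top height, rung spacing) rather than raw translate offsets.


A simple wooden stool: a rectangular seat 272 mm (x) by 348 mm (y), 36 mm thick, top face at z = 407 mm, on four square legs, each 48×48 mm in cross-section. The legs rest on z = 0, each flush with a corner of the seat.


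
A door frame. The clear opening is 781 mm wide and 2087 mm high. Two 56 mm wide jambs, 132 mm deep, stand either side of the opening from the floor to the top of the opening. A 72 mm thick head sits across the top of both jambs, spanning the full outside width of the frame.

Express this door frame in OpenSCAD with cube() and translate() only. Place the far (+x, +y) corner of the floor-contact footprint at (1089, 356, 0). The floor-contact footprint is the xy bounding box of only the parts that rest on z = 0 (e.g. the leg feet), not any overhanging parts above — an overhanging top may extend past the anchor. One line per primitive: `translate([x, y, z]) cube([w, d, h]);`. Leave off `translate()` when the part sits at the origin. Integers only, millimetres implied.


translate([196, 224, 0]) cube([56, 132, 2087]);
translate([1033, 224, 0]) cube([56, 132, 2087]);
translate([196, 224, 2087]) cube([893, 132, 72]);


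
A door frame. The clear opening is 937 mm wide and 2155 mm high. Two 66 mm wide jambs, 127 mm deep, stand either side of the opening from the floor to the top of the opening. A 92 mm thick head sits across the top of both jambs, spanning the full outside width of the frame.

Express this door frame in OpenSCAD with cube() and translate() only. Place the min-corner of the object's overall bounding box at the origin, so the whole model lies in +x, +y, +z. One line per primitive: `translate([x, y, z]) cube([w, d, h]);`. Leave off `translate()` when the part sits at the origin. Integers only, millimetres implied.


cube([66, 127, 2155]);
translate([1003, 0, 0]) cube([66, 127, 2155]);
translate([0, 0, 2155]) cube([1069, 127, 92]);


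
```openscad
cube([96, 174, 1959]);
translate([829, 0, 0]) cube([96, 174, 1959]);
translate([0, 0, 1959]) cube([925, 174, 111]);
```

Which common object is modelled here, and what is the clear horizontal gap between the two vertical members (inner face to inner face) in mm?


A door frame. The clear opening width is 733 mm.

Two 1959 mm tall posts with a header on top — a door frame. The left jamb is 96 mm wide at x = 0; the right jamb starts at x = 829. The clear opening is 829 − 96 = 733 mm.


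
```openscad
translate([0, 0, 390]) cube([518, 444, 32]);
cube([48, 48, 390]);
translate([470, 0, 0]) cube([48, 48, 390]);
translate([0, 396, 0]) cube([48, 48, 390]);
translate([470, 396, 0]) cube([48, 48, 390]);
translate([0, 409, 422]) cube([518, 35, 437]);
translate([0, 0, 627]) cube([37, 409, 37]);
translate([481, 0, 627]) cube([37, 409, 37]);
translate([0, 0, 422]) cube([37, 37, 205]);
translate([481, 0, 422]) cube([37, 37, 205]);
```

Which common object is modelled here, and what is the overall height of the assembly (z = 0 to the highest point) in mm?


A chair. The overall height is 859 mm.

A slab on four corner posts with a tall panel at the back — a chair. The seat slab sits at z = 390 with thickness 32, and the 437 mm backrest starts at the seat top, so the overall height is 390 + 32 + 437 = 859 mm.


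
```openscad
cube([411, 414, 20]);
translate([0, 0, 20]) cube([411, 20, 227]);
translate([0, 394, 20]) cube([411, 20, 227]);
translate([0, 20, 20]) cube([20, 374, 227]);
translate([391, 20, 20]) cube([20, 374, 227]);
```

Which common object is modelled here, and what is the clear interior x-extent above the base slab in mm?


An open box. The internal width is 371 mm.

A 411×414 base slab with four walls standing on it — an open box. The base is 411 mm wide and the walls are 20 mm thick, so the internal width is 411 − 2 × 20 = 371 mm.


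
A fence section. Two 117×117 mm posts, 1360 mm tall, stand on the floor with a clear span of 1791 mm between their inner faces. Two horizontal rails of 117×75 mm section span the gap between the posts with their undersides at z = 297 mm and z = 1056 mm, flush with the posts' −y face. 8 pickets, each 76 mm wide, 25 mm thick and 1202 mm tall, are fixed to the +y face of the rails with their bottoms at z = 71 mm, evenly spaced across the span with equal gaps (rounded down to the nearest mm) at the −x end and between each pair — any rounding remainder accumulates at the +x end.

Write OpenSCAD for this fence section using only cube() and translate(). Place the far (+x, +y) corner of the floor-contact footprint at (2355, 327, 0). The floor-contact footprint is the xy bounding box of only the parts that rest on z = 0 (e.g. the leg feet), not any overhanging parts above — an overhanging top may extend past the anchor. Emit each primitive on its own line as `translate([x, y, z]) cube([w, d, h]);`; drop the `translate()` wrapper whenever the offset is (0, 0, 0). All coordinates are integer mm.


translate([330, 210, 0]) cube([117, 117, 1360]);
translate([2238, 210, 0]) cube([117, 117, 1360]);
translate([447, 210, 297]) cube([1791, 117, 75]);
translate([447, 210, 1056]) cube([1791, 117, 75]);
translate([578, 327, 71]) cube([76, 25, 1202]);
translate([785, 327, 71]) cube([76, 25, 1202]);
translate([992, 327, 71]) cube([76, 25, 1202]);
translate([1199, 327, 71]) cube([76, 25, 1202]);
translate([1406, 327, 71]) cube([76, 25, 1202]);
translate([1613, 327, 71]) cube([76, 25, 1202]);
translate([1820, 327, 71]) cube([76, 25, 1202]);
translate([2027, 327, 71]) cube([76, 25, 1202]);


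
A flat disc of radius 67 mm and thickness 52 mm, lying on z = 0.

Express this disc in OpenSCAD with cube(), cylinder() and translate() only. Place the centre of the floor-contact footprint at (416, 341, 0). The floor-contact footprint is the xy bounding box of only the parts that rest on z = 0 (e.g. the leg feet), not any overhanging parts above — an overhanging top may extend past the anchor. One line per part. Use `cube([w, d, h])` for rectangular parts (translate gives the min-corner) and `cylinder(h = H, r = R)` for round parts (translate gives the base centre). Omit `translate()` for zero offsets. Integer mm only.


translate([416, 341, 0]) cylinder(h = 52, r = 67);


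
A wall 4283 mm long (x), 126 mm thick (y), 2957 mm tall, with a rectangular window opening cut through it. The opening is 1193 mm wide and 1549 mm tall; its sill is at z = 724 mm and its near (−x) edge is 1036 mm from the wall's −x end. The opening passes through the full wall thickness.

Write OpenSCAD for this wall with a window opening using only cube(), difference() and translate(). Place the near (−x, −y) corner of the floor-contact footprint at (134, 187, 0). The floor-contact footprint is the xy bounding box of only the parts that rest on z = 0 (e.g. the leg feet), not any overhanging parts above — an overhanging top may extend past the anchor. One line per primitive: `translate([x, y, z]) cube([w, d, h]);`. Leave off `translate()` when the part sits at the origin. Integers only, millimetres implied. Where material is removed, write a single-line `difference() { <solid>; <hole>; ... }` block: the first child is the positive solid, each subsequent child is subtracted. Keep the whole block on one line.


difference() { translate([134, 187, 0]) cube([4283, 126, 2957]); translate([1170, 187, 724]) cube([1193, 126, 1549]); }


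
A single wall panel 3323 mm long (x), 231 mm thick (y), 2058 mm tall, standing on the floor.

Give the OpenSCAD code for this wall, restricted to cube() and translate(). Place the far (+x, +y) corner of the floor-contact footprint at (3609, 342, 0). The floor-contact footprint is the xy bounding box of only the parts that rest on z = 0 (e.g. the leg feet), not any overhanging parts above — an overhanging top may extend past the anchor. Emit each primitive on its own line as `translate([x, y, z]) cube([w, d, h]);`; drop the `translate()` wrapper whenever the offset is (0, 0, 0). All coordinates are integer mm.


translate([286, 111, 0]) cube([3323, 231, 2058]);


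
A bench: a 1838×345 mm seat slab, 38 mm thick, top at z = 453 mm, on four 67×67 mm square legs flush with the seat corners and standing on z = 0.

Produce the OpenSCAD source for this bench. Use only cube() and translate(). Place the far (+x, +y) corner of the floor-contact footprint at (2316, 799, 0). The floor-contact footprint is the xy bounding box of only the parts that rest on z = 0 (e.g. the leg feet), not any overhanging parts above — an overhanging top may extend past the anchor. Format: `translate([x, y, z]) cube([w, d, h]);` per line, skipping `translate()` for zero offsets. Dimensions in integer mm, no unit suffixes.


translate([478, 454, 415]) cube([1838, 345, 38]);
translate([478, 454, 0]) cube([67, 67, 415]);
translate([478, 732, 0]) cube([67, 67, 415]);
translate([2249, 454, 0]) cube([67, 67, 415]);
translate([2249, 732, 0]) cube([67, 67, 415]);


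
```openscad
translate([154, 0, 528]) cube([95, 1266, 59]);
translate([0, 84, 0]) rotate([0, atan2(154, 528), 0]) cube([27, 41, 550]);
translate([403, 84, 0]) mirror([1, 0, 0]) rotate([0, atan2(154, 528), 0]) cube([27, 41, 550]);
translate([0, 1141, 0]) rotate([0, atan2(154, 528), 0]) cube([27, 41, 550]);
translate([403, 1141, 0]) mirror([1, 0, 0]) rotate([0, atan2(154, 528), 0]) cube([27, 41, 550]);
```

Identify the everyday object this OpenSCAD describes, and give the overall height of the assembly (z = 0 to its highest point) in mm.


A sawhorse. The overall height is 587 mm.

A beam across two mirrored pairs of raked legs — a sawhorse. The beam's underside is at z = 528 (matching the legs' vertical rise in atan2(154, 528)) and the beam is 59 mm tall, so its top is at 528 + 59 = 587 mm. The raked legs top out at the beam's underside, so that is the highest point.


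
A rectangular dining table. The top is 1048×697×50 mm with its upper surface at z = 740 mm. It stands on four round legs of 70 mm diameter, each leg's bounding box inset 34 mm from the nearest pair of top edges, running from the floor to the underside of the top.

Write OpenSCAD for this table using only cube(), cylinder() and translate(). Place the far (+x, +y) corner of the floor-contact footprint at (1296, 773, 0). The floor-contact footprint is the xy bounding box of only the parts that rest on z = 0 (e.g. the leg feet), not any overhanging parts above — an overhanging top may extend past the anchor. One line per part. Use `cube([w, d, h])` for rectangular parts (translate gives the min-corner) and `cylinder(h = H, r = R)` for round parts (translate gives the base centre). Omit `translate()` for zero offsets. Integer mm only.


translate([282, 110, 690]) cube([1048, 697, 50]);
translate([351, 179, 0]) cylinder(h = 690, r = 35);
translate([1261, 179, 0]) cylinder(h = 690, r = 35);
translate([351, 738, 0]) cylinder(h = 690, r = 35);
translate([1261, 738, 0]) cylinder(h = 690, r = 35);


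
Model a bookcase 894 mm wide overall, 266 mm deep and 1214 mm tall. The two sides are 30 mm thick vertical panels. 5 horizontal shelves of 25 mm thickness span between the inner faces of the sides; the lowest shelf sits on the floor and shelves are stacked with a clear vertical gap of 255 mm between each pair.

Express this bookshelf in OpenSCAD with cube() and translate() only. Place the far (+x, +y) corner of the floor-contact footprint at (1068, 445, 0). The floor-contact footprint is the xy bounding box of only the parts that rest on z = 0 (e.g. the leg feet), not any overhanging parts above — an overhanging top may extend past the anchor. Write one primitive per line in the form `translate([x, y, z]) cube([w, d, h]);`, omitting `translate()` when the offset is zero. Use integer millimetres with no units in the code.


translate([174, 179, 0]) cube([30, 266, 1214]);
translate([1038, 179, 0]) cube([30, 266, 1214]);
translate([204, 179, 0]) cube([834, 266, 25]);
translate([204, 179, 280]) cube([834, 266, 25]);
translate([204, 179, 560]) cube([834, 266, 25]);
translate([204, 179, 840]) cube([834, 266, 25]);
translate([204, 179, 1120]) cube([834, 266, 25]);


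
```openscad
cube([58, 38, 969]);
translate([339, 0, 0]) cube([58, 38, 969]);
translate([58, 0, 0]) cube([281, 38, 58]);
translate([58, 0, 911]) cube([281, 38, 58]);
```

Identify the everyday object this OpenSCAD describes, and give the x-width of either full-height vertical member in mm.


A picture frame. The border width is 58 mm.

Four thin pieces enclosing a rectangular opening — a picture frame. The two full-height stiles are 969 mm tall; the top rail sits at z = 911 and is 58 mm tall, so the border above the opening is 969 − 911 = 58 mm, matching the stile x-width.


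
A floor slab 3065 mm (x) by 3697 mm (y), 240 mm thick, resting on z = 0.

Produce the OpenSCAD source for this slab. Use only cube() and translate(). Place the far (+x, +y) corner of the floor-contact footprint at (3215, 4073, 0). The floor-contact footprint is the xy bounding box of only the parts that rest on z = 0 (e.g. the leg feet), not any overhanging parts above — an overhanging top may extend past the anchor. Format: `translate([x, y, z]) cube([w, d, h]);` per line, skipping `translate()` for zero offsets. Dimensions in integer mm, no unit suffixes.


translate([150, 376, 0]) cube([3065, 3697, 240]);


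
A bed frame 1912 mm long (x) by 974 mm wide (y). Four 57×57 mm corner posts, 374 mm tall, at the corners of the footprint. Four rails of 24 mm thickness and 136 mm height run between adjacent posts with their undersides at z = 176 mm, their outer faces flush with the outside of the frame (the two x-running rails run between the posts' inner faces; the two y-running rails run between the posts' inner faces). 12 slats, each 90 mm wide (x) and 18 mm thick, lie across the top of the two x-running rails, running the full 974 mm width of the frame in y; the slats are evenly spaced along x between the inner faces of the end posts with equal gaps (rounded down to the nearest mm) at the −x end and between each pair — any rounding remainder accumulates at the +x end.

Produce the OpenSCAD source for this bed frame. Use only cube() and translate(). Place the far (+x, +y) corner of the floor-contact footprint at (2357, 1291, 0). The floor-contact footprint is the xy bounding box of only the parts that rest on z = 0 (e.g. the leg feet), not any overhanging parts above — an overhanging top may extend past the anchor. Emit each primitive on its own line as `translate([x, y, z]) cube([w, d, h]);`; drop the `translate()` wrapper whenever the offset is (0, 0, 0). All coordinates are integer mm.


// slat z = rail_z + rail_h = 176 + 136 = 312
// slat gap = ⌊(1798 − 12·90) / 13⌋ = 55
translate([445, 317, 0]) cube([57, 57, 374]);
translate([445, 1234, 0]) cube([57, 57, 374]);
translate([2300, 317, 0]) cube([57, 57, 374]);
translate([2300, 1234, 0]) cube([57, 57, 374]);
translate([502, 317, 176]) cube([1798, 24, 136]);
translate([502, 1267, 176]) cube([1798, 24, 136]);
translate([445, 374, 176]) cube([24, 860, 136]);
translate([2333, 374, 176]) cube([24, 860, 136]);
translate([557, 317, 312]) cube([90, 974, 18]);
translate([702, 317, 312]) cube([90, 974, 18]);
translate([847, 317, 312]) cube([90, 974, 18]);
translate([992, 317, 312]) cube([90, 974, 18]);
translate([1137, 317, 312]) cube([90, 974, 18]);
translate([1282, 317, 312]) cube([90, 974, 18]);
translate([1427, 317, 312]) cube([90, 974, 18]);
translate([1572, 317, 312]) cube([90, 974, 18]);
translate([1717, 317, 312]) cube([90, 974, 18]);
translate([1862, 317, 312]) cube([90, 974, 18]);
translate([2007, 317, 312]) cube([90, 974, 18]);
translate([2152, 317, 312]) cube([90, 974, 18]);
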